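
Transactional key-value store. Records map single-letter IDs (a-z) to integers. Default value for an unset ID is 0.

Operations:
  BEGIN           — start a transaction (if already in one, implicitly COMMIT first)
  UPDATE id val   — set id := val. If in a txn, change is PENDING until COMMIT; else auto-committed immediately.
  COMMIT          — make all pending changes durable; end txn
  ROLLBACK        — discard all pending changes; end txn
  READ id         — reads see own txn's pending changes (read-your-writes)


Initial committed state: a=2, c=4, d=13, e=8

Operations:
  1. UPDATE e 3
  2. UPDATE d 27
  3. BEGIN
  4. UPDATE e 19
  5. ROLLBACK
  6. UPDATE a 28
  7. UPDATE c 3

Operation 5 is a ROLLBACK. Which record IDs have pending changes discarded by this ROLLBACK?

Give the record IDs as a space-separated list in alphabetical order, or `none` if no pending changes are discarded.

Initial committed: {a=2, c=4, d=13, e=8}
Op 1: UPDATE e=3 (auto-commit; committed e=3)
Op 2: UPDATE d=27 (auto-commit; committed d=27)
Op 3: BEGIN: in_txn=True, pending={}
Op 4: UPDATE e=19 (pending; pending now {e=19})
Op 5: ROLLBACK: discarded pending ['e']; in_txn=False
Op 6: UPDATE a=28 (auto-commit; committed a=28)
Op 7: UPDATE c=3 (auto-commit; committed c=3)
ROLLBACK at op 5 discards: ['e']

Answer: e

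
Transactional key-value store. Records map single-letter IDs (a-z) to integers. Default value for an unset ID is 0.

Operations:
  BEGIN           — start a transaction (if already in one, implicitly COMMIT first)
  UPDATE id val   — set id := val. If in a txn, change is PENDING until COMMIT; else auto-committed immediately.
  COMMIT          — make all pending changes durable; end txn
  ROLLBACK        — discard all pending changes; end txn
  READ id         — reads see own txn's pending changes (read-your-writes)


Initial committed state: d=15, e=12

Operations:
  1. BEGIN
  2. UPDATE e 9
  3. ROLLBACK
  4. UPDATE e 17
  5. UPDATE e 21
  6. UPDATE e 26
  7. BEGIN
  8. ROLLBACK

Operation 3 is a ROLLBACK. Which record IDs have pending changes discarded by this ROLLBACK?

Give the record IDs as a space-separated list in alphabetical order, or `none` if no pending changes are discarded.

Answer: e

Derivation:
Initial committed: {d=15, e=12}
Op 1: BEGIN: in_txn=True, pending={}
Op 2: UPDATE e=9 (pending; pending now {e=9})
Op 3: ROLLBACK: discarded pending ['e']; in_txn=False
Op 4: UPDATE e=17 (auto-commit; committed e=17)
Op 5: UPDATE e=21 (auto-commit; committed e=21)
Op 6: UPDATE e=26 (auto-commit; committed e=26)
Op 7: BEGIN: in_txn=True, pending={}
Op 8: ROLLBACK: discarded pending []; in_txn=False
ROLLBACK at op 3 discards: ['e']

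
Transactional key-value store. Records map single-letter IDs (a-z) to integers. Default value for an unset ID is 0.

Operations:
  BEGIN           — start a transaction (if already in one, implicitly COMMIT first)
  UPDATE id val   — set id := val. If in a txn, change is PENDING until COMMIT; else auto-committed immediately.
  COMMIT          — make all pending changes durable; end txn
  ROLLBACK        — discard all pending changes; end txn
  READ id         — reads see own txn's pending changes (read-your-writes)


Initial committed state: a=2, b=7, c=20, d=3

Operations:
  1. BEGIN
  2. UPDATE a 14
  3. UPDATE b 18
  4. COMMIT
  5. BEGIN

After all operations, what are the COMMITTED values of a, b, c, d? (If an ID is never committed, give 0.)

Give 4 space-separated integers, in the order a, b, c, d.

Answer: 14 18 20 3

Derivation:
Initial committed: {a=2, b=7, c=20, d=3}
Op 1: BEGIN: in_txn=True, pending={}
Op 2: UPDATE a=14 (pending; pending now {a=14})
Op 3: UPDATE b=18 (pending; pending now {a=14, b=18})
Op 4: COMMIT: merged ['a', 'b'] into committed; committed now {a=14, b=18, c=20, d=3}
Op 5: BEGIN: in_txn=True, pending={}
Final committed: {a=14, b=18, c=20, d=3}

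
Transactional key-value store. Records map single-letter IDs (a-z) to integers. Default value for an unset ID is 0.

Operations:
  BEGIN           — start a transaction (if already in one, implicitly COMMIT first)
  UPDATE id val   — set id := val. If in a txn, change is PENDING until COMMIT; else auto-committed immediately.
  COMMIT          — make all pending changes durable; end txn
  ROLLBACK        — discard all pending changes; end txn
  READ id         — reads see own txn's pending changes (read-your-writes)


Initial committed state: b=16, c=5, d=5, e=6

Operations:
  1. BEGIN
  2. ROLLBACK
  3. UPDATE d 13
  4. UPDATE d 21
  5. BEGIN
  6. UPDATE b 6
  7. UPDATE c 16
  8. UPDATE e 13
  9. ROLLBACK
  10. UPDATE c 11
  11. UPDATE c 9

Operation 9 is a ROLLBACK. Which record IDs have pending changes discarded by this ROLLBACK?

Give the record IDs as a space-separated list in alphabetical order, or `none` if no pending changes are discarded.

Answer: b c e

Derivation:
Initial committed: {b=16, c=5, d=5, e=6}
Op 1: BEGIN: in_txn=True, pending={}
Op 2: ROLLBACK: discarded pending []; in_txn=False
Op 3: UPDATE d=13 (auto-commit; committed d=13)
Op 4: UPDATE d=21 (auto-commit; committed d=21)
Op 5: BEGIN: in_txn=True, pending={}
Op 6: UPDATE b=6 (pending; pending now {b=6})
Op 7: UPDATE c=16 (pending; pending now {b=6, c=16})
Op 8: UPDATE e=13 (pending; pending now {b=6, c=16, e=13})
Op 9: ROLLBACK: discarded pending ['b', 'c', 'e']; in_txn=False
Op 10: UPDATE c=11 (auto-commit; committed c=11)
Op 11: UPDATE c=9 (auto-commit; committed c=9)
ROLLBACK at op 9 discards: ['b', 'c', 'e']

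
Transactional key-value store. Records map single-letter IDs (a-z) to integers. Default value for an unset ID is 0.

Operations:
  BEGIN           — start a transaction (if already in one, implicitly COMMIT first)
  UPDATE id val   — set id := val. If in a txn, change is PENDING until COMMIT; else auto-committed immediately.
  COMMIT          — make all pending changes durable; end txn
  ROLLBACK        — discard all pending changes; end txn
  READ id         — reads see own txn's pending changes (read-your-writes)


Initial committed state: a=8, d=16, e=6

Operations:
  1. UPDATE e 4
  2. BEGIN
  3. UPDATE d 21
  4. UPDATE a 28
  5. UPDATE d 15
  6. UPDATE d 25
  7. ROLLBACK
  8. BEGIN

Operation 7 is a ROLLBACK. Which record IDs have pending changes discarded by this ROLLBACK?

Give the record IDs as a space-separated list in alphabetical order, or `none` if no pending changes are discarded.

Initial committed: {a=8, d=16, e=6}
Op 1: UPDATE e=4 (auto-commit; committed e=4)
Op 2: BEGIN: in_txn=True, pending={}
Op 3: UPDATE d=21 (pending; pending now {d=21})
Op 4: UPDATE a=28 (pending; pending now {a=28, d=21})
Op 5: UPDATE d=15 (pending; pending now {a=28, d=15})
Op 6: UPDATE d=25 (pending; pending now {a=28, d=25})
Op 7: ROLLBACK: discarded pending ['a', 'd']; in_txn=False
Op 8: BEGIN: in_txn=True, pending={}
ROLLBACK at op 7 discards: ['a', 'd']

Answer: a d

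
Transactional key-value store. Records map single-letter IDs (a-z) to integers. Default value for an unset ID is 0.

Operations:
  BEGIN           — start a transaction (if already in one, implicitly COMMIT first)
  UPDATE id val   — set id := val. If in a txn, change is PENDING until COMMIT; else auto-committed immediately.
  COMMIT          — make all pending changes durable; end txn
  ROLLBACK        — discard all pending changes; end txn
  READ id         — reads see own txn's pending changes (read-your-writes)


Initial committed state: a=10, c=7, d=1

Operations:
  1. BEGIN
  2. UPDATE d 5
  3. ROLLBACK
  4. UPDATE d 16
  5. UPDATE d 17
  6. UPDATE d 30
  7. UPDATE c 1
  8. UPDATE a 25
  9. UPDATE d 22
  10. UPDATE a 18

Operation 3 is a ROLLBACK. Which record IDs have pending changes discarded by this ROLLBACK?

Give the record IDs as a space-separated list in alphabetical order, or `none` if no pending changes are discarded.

Answer: d

Derivation:
Initial committed: {a=10, c=7, d=1}
Op 1: BEGIN: in_txn=True, pending={}
Op 2: UPDATE d=5 (pending; pending now {d=5})
Op 3: ROLLBACK: discarded pending ['d']; in_txn=False
Op 4: UPDATE d=16 (auto-commit; committed d=16)
Op 5: UPDATE d=17 (auto-commit; committed d=17)
Op 6: UPDATE d=30 (auto-commit; committed d=30)
Op 7: UPDATE c=1 (auto-commit; committed c=1)
Op 8: UPDATE a=25 (auto-commit; committed a=25)
Op 9: UPDATE d=22 (auto-commit; committed d=22)
Op 10: UPDATE a=18 (auto-commit; committed a=18)
ROLLBACK at op 3 discards: ['d']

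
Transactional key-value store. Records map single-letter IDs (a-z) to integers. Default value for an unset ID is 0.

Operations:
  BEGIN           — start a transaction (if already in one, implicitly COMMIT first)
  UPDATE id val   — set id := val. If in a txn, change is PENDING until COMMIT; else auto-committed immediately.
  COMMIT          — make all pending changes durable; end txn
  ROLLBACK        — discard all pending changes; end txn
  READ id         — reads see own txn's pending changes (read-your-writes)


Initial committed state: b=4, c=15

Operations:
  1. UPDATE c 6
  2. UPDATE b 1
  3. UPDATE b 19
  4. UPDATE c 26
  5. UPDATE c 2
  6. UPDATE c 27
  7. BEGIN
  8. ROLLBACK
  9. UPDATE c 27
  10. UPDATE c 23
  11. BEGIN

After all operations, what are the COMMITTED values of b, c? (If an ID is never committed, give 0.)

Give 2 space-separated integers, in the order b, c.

Answer: 19 23

Derivation:
Initial committed: {b=4, c=15}
Op 1: UPDATE c=6 (auto-commit; committed c=6)
Op 2: UPDATE b=1 (auto-commit; committed b=1)
Op 3: UPDATE b=19 (auto-commit; committed b=19)
Op 4: UPDATE c=26 (auto-commit; committed c=26)
Op 5: UPDATE c=2 (auto-commit; committed c=2)
Op 6: UPDATE c=27 (auto-commit; committed c=27)
Op 7: BEGIN: in_txn=True, pending={}
Op 8: ROLLBACK: discarded pending []; in_txn=False
Op 9: UPDATE c=27 (auto-commit; committed c=27)
Op 10: UPDATE c=23 (auto-commit; committed c=23)
Op 11: BEGIN: in_txn=True, pending={}
Final committed: {b=19, c=23}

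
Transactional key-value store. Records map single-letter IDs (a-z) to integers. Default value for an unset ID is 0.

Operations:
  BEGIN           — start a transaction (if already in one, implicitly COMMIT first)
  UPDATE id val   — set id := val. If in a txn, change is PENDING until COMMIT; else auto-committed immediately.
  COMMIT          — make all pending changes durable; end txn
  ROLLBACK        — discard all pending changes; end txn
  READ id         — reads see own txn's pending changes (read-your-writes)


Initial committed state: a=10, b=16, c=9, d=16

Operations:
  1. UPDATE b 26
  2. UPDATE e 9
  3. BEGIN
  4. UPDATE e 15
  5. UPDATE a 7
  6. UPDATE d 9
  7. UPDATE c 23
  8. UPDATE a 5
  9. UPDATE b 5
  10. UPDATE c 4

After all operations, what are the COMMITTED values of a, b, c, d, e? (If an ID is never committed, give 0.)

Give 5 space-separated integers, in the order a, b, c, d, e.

Initial committed: {a=10, b=16, c=9, d=16}
Op 1: UPDATE b=26 (auto-commit; committed b=26)
Op 2: UPDATE e=9 (auto-commit; committed e=9)
Op 3: BEGIN: in_txn=True, pending={}
Op 4: UPDATE e=15 (pending; pending now {e=15})
Op 5: UPDATE a=7 (pending; pending now {a=7, e=15})
Op 6: UPDATE d=9 (pending; pending now {a=7, d=9, e=15})
Op 7: UPDATE c=23 (pending; pending now {a=7, c=23, d=9, e=15})
Op 8: UPDATE a=5 (pending; pending now {a=5, c=23, d=9, e=15})
Op 9: UPDATE b=5 (pending; pending now {a=5, b=5, c=23, d=9, e=15})
Op 10: UPDATE c=4 (pending; pending now {a=5, b=5, c=4, d=9, e=15})
Final committed: {a=10, b=26, c=9, d=16, e=9}

Answer: 10 26 9 16 9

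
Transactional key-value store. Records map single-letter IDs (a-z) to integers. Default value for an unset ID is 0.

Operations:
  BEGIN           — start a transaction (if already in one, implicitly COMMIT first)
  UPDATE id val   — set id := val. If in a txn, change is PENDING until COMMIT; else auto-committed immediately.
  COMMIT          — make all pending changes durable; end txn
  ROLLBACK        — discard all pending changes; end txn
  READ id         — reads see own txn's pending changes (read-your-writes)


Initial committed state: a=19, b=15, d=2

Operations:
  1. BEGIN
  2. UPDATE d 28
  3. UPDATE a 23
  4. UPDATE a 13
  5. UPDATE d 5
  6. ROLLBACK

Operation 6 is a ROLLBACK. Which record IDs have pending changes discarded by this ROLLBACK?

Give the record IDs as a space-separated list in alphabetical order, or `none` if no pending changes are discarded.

Initial committed: {a=19, b=15, d=2}
Op 1: BEGIN: in_txn=True, pending={}
Op 2: UPDATE d=28 (pending; pending now {d=28})
Op 3: UPDATE a=23 (pending; pending now {a=23, d=28})
Op 4: UPDATE a=13 (pending; pending now {a=13, d=28})
Op 5: UPDATE d=5 (pending; pending now {a=13, d=5})
Op 6: ROLLBACK: discarded pending ['a', 'd']; in_txn=False
ROLLBACK at op 6 discards: ['a', 'd']

Answer: a d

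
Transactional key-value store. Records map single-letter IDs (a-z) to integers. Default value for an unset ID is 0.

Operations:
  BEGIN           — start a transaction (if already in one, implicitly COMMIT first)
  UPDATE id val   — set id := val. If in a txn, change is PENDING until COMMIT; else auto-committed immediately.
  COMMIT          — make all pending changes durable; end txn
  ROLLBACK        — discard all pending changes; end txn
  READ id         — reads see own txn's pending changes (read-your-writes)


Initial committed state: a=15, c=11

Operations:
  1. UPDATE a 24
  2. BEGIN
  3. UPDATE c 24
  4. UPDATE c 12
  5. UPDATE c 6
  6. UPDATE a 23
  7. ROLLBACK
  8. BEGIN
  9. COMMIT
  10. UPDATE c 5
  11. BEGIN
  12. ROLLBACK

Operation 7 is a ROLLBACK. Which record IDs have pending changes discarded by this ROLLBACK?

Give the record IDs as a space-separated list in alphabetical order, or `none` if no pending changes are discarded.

Answer: a c

Derivation:
Initial committed: {a=15, c=11}
Op 1: UPDATE a=24 (auto-commit; committed a=24)
Op 2: BEGIN: in_txn=True, pending={}
Op 3: UPDATE c=24 (pending; pending now {c=24})
Op 4: UPDATE c=12 (pending; pending now {c=12})
Op 5: UPDATE c=6 (pending; pending now {c=6})
Op 6: UPDATE a=23 (pending; pending now {a=23, c=6})
Op 7: ROLLBACK: discarded pending ['a', 'c']; in_txn=False
Op 8: BEGIN: in_txn=True, pending={}
Op 9: COMMIT: merged [] into committed; committed now {a=24, c=11}
Op 10: UPDATE c=5 (auto-commit; committed c=5)
Op 11: BEGIN: in_txn=True, pending={}
Op 12: ROLLBACK: discarded pending []; in_txn=False
ROLLBACK at op 7 discards: ['a', 'c']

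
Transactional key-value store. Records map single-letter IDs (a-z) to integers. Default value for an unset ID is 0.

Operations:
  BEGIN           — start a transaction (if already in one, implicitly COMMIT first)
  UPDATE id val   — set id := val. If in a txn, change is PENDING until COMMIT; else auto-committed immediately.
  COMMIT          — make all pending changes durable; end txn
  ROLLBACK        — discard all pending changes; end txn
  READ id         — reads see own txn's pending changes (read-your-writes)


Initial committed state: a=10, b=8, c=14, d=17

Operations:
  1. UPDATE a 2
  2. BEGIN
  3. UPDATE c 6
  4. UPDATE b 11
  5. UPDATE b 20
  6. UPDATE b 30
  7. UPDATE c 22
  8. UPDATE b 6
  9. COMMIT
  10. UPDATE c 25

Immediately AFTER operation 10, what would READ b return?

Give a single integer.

Initial committed: {a=10, b=8, c=14, d=17}
Op 1: UPDATE a=2 (auto-commit; committed a=2)
Op 2: BEGIN: in_txn=True, pending={}
Op 3: UPDATE c=6 (pending; pending now {c=6})
Op 4: UPDATE b=11 (pending; pending now {b=11, c=6})
Op 5: UPDATE b=20 (pending; pending now {b=20, c=6})
Op 6: UPDATE b=30 (pending; pending now {b=30, c=6})
Op 7: UPDATE c=22 (pending; pending now {b=30, c=22})
Op 8: UPDATE b=6 (pending; pending now {b=6, c=22})
Op 9: COMMIT: merged ['b', 'c'] into committed; committed now {a=2, b=6, c=22, d=17}
Op 10: UPDATE c=25 (auto-commit; committed c=25)
After op 10: visible(b) = 6 (pending={}, committed={a=2, b=6, c=25, d=17})

Answer: 6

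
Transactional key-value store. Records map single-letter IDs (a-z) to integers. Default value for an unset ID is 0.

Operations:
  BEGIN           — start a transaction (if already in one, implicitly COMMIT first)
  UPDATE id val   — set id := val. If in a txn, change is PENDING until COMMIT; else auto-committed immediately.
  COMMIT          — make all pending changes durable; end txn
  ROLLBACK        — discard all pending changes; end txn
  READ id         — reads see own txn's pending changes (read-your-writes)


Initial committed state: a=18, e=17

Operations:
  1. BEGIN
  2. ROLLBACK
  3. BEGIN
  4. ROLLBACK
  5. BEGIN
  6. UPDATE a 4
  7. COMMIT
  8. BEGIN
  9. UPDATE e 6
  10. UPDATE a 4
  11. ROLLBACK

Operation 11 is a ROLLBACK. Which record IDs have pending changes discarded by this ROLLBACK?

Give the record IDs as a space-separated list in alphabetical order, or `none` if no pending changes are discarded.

Initial committed: {a=18, e=17}
Op 1: BEGIN: in_txn=True, pending={}
Op 2: ROLLBACK: discarded pending []; in_txn=False
Op 3: BEGIN: in_txn=True, pending={}
Op 4: ROLLBACK: discarded pending []; in_txn=False
Op 5: BEGIN: in_txn=True, pending={}
Op 6: UPDATE a=4 (pending; pending now {a=4})
Op 7: COMMIT: merged ['a'] into committed; committed now {a=4, e=17}
Op 8: BEGIN: in_txn=True, pending={}
Op 9: UPDATE e=6 (pending; pending now {e=6})
Op 10: UPDATE a=4 (pending; pending now {a=4, e=6})
Op 11: ROLLBACK: discarded pending ['a', 'e']; in_txn=False
ROLLBACK at op 11 discards: ['a', 'e']

Answer: a e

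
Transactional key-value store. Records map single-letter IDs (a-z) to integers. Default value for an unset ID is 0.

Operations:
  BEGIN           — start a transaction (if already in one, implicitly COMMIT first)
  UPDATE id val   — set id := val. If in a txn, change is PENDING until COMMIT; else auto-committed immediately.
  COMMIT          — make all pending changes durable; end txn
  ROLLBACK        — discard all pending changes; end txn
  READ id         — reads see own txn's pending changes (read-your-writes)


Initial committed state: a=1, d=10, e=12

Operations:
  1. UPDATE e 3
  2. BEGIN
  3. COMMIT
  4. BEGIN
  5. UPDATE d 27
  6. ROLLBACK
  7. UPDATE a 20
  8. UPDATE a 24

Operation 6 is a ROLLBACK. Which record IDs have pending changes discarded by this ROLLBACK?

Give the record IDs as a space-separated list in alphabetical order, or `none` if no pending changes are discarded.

Initial committed: {a=1, d=10, e=12}
Op 1: UPDATE e=3 (auto-commit; committed e=3)
Op 2: BEGIN: in_txn=True, pending={}
Op 3: COMMIT: merged [] into committed; committed now {a=1, d=10, e=3}
Op 4: BEGIN: in_txn=True, pending={}
Op 5: UPDATE d=27 (pending; pending now {d=27})
Op 6: ROLLBACK: discarded pending ['d']; in_txn=False
Op 7: UPDATE a=20 (auto-commit; committed a=20)
Op 8: UPDATE a=24 (auto-commit; committed a=24)
ROLLBACK at op 6 discards: ['d']

Answer: d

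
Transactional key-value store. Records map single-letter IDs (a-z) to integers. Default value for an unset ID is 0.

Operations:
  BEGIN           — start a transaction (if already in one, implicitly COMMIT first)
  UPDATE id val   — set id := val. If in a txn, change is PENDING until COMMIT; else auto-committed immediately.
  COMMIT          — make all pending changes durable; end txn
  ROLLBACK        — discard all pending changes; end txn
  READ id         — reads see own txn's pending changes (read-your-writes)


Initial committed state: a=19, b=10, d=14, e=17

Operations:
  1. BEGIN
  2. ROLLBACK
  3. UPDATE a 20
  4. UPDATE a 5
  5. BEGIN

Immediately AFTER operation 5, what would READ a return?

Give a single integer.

Initial committed: {a=19, b=10, d=14, e=17}
Op 1: BEGIN: in_txn=True, pending={}
Op 2: ROLLBACK: discarded pending []; in_txn=False
Op 3: UPDATE a=20 (auto-commit; committed a=20)
Op 4: UPDATE a=5 (auto-commit; committed a=5)
Op 5: BEGIN: in_txn=True, pending={}
After op 5: visible(a) = 5 (pending={}, committed={a=5, b=10, d=14, e=17})

Answer: 5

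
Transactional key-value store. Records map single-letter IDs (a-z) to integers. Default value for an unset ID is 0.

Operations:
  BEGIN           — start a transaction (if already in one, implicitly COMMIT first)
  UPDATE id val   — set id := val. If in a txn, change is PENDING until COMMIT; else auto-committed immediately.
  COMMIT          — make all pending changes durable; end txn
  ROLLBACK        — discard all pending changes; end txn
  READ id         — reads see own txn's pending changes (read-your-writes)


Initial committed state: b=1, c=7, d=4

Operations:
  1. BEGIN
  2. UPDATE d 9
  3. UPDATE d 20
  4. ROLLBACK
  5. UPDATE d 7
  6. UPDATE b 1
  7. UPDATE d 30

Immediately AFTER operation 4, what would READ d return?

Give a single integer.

Answer: 4

Derivation:
Initial committed: {b=1, c=7, d=4}
Op 1: BEGIN: in_txn=True, pending={}
Op 2: UPDATE d=9 (pending; pending now {d=9})
Op 3: UPDATE d=20 (pending; pending now {d=20})
Op 4: ROLLBACK: discarded pending ['d']; in_txn=False
After op 4: visible(d) = 4 (pending={}, committed={b=1, c=7, d=4})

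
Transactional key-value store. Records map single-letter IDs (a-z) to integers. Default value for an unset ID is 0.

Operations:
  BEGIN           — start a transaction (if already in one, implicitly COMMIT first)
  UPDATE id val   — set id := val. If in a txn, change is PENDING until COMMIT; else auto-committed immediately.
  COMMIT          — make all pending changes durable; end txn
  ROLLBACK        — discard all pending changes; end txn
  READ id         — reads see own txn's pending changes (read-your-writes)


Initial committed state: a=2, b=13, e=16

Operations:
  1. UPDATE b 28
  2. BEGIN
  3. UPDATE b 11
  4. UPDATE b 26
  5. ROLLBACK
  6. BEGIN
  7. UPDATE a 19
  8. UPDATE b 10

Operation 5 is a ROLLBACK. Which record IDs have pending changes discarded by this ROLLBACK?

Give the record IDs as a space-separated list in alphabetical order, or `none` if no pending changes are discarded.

Initial committed: {a=2, b=13, e=16}
Op 1: UPDATE b=28 (auto-commit; committed b=28)
Op 2: BEGIN: in_txn=True, pending={}
Op 3: UPDATE b=11 (pending; pending now {b=11})
Op 4: UPDATE b=26 (pending; pending now {b=26})
Op 5: ROLLBACK: discarded pending ['b']; in_txn=False
Op 6: BEGIN: in_txn=True, pending={}
Op 7: UPDATE a=19 (pending; pending now {a=19})
Op 8: UPDATE b=10 (pending; pending now {a=19, b=10})
ROLLBACK at op 5 discards: ['b']

Answer: b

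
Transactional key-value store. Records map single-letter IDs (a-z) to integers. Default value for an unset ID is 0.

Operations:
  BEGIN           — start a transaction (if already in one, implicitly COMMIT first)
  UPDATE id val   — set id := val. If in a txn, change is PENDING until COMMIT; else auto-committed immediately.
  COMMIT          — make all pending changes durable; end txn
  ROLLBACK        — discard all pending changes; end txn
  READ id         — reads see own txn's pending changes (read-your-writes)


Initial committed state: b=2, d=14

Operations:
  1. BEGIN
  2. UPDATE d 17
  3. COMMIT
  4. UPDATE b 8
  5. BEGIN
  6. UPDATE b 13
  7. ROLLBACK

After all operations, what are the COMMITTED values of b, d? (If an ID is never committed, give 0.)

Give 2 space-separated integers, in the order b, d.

Initial committed: {b=2, d=14}
Op 1: BEGIN: in_txn=True, pending={}
Op 2: UPDATE d=17 (pending; pending now {d=17})
Op 3: COMMIT: merged ['d'] into committed; committed now {b=2, d=17}
Op 4: UPDATE b=8 (auto-commit; committed b=8)
Op 5: BEGIN: in_txn=True, pending={}
Op 6: UPDATE b=13 (pending; pending now {b=13})
Op 7: ROLLBACK: discarded pending ['b']; in_txn=False
Final committed: {b=8, d=17}

Answer: 8 17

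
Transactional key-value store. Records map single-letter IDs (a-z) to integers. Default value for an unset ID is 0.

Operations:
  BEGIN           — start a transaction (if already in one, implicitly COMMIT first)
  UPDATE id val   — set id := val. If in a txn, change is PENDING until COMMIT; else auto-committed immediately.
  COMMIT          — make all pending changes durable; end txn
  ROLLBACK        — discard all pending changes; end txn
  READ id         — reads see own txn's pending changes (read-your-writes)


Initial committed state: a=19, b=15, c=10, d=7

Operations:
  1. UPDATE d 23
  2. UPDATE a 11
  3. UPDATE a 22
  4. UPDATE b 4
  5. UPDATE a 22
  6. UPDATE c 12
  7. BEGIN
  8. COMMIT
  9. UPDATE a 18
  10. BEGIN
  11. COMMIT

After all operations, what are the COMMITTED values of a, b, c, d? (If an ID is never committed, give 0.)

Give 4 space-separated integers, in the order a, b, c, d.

Initial committed: {a=19, b=15, c=10, d=7}
Op 1: UPDATE d=23 (auto-commit; committed d=23)
Op 2: UPDATE a=11 (auto-commit; committed a=11)
Op 3: UPDATE a=22 (auto-commit; committed a=22)
Op 4: UPDATE b=4 (auto-commit; committed b=4)
Op 5: UPDATE a=22 (auto-commit; committed a=22)
Op 6: UPDATE c=12 (auto-commit; committed c=12)
Op 7: BEGIN: in_txn=True, pending={}
Op 8: COMMIT: merged [] into committed; committed now {a=22, b=4, c=12, d=23}
Op 9: UPDATE a=18 (auto-commit; committed a=18)
Op 10: BEGIN: in_txn=True, pending={}
Op 11: COMMIT: merged [] into committed; committed now {a=18, b=4, c=12, d=23}
Final committed: {a=18, b=4, c=12, d=23}

Answer: 18 4 12 23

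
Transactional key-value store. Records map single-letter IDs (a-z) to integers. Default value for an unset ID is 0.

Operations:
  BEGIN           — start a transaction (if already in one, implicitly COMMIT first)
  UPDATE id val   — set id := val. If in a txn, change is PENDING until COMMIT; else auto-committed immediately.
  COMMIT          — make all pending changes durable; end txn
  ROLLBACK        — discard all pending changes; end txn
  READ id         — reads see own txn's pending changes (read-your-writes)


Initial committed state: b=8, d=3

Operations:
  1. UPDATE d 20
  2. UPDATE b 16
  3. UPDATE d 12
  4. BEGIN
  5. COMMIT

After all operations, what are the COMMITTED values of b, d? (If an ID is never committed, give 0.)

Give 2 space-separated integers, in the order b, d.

Answer: 16 12

Derivation:
Initial committed: {b=8, d=3}
Op 1: UPDATE d=20 (auto-commit; committed d=20)
Op 2: UPDATE b=16 (auto-commit; committed b=16)
Op 3: UPDATE d=12 (auto-commit; committed d=12)
Op 4: BEGIN: in_txn=True, pending={}
Op 5: COMMIT: merged [] into committed; committed now {b=16, d=12}
Final committed: {b=16, d=12}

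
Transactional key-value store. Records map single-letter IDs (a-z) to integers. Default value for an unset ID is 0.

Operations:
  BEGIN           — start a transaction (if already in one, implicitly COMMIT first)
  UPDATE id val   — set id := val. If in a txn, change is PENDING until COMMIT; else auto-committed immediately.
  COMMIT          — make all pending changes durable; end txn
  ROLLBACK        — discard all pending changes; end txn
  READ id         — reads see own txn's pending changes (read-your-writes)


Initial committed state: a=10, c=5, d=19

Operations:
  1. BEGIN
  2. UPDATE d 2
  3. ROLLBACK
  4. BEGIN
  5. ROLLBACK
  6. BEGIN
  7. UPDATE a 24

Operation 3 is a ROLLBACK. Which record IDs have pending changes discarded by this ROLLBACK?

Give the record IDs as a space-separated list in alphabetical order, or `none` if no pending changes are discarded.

Answer: d

Derivation:
Initial committed: {a=10, c=5, d=19}
Op 1: BEGIN: in_txn=True, pending={}
Op 2: UPDATE d=2 (pending; pending now {d=2})
Op 3: ROLLBACK: discarded pending ['d']; in_txn=False
Op 4: BEGIN: in_txn=True, pending={}
Op 5: ROLLBACK: discarded pending []; in_txn=False
Op 6: BEGIN: in_txn=True, pending={}
Op 7: UPDATE a=24 (pending; pending now {a=24})
ROLLBACK at op 3 discards: ['d']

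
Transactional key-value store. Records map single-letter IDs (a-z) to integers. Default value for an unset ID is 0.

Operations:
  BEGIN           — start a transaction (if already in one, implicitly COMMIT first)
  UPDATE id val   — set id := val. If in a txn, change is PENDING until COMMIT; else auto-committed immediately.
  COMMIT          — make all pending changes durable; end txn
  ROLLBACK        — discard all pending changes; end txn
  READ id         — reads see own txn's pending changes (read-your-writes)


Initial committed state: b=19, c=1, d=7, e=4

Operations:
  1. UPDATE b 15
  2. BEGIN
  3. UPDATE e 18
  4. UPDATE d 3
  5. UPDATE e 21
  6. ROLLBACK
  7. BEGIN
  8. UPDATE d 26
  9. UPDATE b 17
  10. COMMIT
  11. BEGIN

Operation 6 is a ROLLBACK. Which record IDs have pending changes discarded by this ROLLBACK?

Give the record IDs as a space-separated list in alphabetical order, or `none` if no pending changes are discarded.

Initial committed: {b=19, c=1, d=7, e=4}
Op 1: UPDATE b=15 (auto-commit; committed b=15)
Op 2: BEGIN: in_txn=True, pending={}
Op 3: UPDATE e=18 (pending; pending now {e=18})
Op 4: UPDATE d=3 (pending; pending now {d=3, e=18})
Op 5: UPDATE e=21 (pending; pending now {d=3, e=21})
Op 6: ROLLBACK: discarded pending ['d', 'e']; in_txn=False
Op 7: BEGIN: in_txn=True, pending={}
Op 8: UPDATE d=26 (pending; pending now {d=26})
Op 9: UPDATE b=17 (pending; pending now {b=17, d=26})
Op 10: COMMIT: merged ['b', 'd'] into committed; committed now {b=17, c=1, d=26, e=4}
Op 11: BEGIN: in_txn=True, pending={}
ROLLBACK at op 6 discards: ['d', 'e']

Answer: d e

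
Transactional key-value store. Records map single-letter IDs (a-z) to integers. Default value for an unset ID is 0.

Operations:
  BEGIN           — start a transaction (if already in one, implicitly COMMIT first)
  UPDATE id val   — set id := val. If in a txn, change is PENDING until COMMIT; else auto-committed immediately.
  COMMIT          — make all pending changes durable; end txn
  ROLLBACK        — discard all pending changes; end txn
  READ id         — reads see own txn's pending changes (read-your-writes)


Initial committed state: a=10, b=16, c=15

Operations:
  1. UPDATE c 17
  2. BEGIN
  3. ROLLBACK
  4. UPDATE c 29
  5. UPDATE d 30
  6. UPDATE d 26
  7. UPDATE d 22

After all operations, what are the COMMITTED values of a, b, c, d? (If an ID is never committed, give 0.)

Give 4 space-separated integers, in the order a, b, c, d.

Answer: 10 16 29 22

Derivation:
Initial committed: {a=10, b=16, c=15}
Op 1: UPDATE c=17 (auto-commit; committed c=17)
Op 2: BEGIN: in_txn=True, pending={}
Op 3: ROLLBACK: discarded pending []; in_txn=False
Op 4: UPDATE c=29 (auto-commit; committed c=29)
Op 5: UPDATE d=30 (auto-commit; committed d=30)
Op 6: UPDATE d=26 (auto-commit; committed d=26)
Op 7: UPDATE d=22 (auto-commit; committed d=22)
Final committed: {a=10, b=16, c=29, d=22}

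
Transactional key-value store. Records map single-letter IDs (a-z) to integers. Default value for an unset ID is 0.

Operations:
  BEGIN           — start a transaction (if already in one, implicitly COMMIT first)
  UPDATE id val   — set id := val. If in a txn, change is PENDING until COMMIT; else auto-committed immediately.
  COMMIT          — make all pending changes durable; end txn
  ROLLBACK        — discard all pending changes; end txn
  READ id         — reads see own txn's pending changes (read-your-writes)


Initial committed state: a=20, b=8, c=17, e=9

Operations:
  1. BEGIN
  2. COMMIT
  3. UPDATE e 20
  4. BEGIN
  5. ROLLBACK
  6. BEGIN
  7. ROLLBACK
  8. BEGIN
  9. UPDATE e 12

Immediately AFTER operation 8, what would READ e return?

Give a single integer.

Answer: 20

Derivation:
Initial committed: {a=20, b=8, c=17, e=9}
Op 1: BEGIN: in_txn=True, pending={}
Op 2: COMMIT: merged [] into committed; committed now {a=20, b=8, c=17, e=9}
Op 3: UPDATE e=20 (auto-commit; committed e=20)
Op 4: BEGIN: in_txn=True, pending={}
Op 5: ROLLBACK: discarded pending []; in_txn=False
Op 6: BEGIN: in_txn=True, pending={}
Op 7: ROLLBACK: discarded pending []; in_txn=False
Op 8: BEGIN: in_txn=True, pending={}
After op 8: visible(e) = 20 (pending={}, committed={a=20, b=8, c=17, e=20})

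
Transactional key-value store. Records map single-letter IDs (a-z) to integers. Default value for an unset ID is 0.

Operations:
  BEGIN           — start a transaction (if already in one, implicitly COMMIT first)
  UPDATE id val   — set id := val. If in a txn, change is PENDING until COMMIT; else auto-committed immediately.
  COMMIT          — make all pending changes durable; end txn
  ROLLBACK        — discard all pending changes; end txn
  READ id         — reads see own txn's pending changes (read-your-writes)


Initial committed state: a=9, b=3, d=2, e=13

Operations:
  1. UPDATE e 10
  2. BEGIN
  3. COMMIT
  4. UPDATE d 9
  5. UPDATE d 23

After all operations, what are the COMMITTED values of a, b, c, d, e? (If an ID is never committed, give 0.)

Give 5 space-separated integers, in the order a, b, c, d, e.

Initial committed: {a=9, b=3, d=2, e=13}
Op 1: UPDATE e=10 (auto-commit; committed e=10)
Op 2: BEGIN: in_txn=True, pending={}
Op 3: COMMIT: merged [] into committed; committed now {a=9, b=3, d=2, e=10}
Op 4: UPDATE d=9 (auto-commit; committed d=9)
Op 5: UPDATE d=23 (auto-commit; committed d=23)
Final committed: {a=9, b=3, d=23, e=10}

Answer: 9 3 0 23 10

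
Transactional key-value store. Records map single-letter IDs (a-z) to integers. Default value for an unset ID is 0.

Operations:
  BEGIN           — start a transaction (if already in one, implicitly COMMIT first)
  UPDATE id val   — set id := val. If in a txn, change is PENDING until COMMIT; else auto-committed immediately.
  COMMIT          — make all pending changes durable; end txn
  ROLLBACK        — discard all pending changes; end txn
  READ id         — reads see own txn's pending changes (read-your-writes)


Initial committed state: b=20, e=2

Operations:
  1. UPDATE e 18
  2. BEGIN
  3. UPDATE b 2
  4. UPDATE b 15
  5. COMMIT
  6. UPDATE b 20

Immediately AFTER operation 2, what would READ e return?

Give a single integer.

Answer: 18

Derivation:
Initial committed: {b=20, e=2}
Op 1: UPDATE e=18 (auto-commit; committed e=18)
Op 2: BEGIN: in_txn=True, pending={}
After op 2: visible(e) = 18 (pending={}, committed={b=20, e=18})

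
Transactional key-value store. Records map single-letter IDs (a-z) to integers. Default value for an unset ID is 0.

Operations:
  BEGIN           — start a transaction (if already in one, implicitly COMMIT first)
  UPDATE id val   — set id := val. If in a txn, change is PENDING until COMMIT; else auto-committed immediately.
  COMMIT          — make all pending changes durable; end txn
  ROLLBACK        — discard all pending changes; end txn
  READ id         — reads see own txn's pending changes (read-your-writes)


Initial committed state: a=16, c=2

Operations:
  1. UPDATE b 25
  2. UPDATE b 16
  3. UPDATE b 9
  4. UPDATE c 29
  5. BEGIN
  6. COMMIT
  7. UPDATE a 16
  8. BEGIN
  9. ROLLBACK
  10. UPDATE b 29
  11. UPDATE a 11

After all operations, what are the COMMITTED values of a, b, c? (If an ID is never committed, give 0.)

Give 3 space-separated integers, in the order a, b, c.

Answer: 11 29 29

Derivation:
Initial committed: {a=16, c=2}
Op 1: UPDATE b=25 (auto-commit; committed b=25)
Op 2: UPDATE b=16 (auto-commit; committed b=16)
Op 3: UPDATE b=9 (auto-commit; committed b=9)
Op 4: UPDATE c=29 (auto-commit; committed c=29)
Op 5: BEGIN: in_txn=True, pending={}
Op 6: COMMIT: merged [] into committed; committed now {a=16, b=9, c=29}
Op 7: UPDATE a=16 (auto-commit; committed a=16)
Op 8: BEGIN: in_txn=True, pending={}
Op 9: ROLLBACK: discarded pending []; in_txn=False
Op 10: UPDATE b=29 (auto-commit; committed b=29)
Op 11: UPDATE a=11 (auto-commit; committed a=11)
Final committed: {a=11, b=29, c=29}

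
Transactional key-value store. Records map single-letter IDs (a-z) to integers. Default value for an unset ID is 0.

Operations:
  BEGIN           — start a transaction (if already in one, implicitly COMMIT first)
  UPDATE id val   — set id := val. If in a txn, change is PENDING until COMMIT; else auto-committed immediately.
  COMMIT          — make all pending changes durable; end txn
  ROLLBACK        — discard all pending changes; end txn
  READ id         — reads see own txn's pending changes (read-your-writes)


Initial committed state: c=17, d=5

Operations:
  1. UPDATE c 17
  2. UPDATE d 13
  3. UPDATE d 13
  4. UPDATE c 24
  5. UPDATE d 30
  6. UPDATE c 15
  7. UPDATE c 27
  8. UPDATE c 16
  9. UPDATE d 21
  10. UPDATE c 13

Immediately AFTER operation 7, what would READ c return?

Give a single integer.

Answer: 27

Derivation:
Initial committed: {c=17, d=5}
Op 1: UPDATE c=17 (auto-commit; committed c=17)
Op 2: UPDATE d=13 (auto-commit; committed d=13)
Op 3: UPDATE d=13 (auto-commit; committed d=13)
Op 4: UPDATE c=24 (auto-commit; committed c=24)
Op 5: UPDATE d=30 (auto-commit; committed d=30)
Op 6: UPDATE c=15 (auto-commit; committed c=15)
Op 7: UPDATE c=27 (auto-commit; committed c=27)
After op 7: visible(c) = 27 (pending={}, committed={c=27, d=30})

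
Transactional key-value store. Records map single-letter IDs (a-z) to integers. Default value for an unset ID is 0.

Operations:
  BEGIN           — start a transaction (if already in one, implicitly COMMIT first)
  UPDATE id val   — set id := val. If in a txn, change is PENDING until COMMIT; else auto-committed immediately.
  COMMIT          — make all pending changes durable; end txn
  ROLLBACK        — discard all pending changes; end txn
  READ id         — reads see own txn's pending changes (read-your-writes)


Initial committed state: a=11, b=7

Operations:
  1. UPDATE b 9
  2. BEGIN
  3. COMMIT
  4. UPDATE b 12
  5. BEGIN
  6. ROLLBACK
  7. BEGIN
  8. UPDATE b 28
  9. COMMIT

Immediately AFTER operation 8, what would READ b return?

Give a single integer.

Answer: 28

Derivation:
Initial committed: {a=11, b=7}
Op 1: UPDATE b=9 (auto-commit; committed b=9)
Op 2: BEGIN: in_txn=True, pending={}
Op 3: COMMIT: merged [] into committed; committed now {a=11, b=9}
Op 4: UPDATE b=12 (auto-commit; committed b=12)
Op 5: BEGIN: in_txn=True, pending={}
Op 6: ROLLBACK: discarded pending []; in_txn=False
Op 7: BEGIN: in_txn=True, pending={}
Op 8: UPDATE b=28 (pending; pending now {b=28})
After op 8: visible(b) = 28 (pending={b=28}, committed={a=11, b=12})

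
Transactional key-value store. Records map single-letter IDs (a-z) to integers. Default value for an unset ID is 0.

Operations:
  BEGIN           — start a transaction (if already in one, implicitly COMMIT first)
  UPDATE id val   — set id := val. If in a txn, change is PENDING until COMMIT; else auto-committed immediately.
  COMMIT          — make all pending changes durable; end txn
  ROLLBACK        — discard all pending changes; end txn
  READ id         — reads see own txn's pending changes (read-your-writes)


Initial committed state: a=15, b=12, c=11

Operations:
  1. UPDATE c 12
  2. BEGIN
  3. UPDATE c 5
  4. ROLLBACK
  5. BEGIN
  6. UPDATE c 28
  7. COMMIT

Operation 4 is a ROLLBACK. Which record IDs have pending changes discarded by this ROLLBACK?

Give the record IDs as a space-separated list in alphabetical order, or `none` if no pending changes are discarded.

Initial committed: {a=15, b=12, c=11}
Op 1: UPDATE c=12 (auto-commit; committed c=12)
Op 2: BEGIN: in_txn=True, pending={}
Op 3: UPDATE c=5 (pending; pending now {c=5})
Op 4: ROLLBACK: discarded pending ['c']; in_txn=False
Op 5: BEGIN: in_txn=True, pending={}
Op 6: UPDATE c=28 (pending; pending now {c=28})
Op 7: COMMIT: merged ['c'] into committed; committed now {a=15, b=12, c=28}
ROLLBACK at op 4 discards: ['c']

Answer: c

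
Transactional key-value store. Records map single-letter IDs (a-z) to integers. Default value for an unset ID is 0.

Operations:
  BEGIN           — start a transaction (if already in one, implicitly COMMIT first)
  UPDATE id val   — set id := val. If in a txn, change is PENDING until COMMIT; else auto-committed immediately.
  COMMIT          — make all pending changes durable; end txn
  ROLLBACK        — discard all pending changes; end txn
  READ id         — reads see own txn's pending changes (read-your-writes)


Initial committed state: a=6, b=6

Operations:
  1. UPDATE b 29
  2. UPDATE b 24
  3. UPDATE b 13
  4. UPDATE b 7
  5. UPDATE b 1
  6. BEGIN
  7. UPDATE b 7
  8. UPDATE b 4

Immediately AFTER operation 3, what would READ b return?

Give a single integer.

Answer: 13

Derivation:
Initial committed: {a=6, b=6}
Op 1: UPDATE b=29 (auto-commit; committed b=29)
Op 2: UPDATE b=24 (auto-commit; committed b=24)
Op 3: UPDATE b=13 (auto-commit; committed b=13)
After op 3: visible(b) = 13 (pending={}, committed={a=6, b=13})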